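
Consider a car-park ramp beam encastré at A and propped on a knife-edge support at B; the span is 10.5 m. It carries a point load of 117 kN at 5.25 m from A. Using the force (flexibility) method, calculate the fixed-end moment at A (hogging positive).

Take the reaction at B as the redundant and release it; the primary structure is a cantilever fixed at A.
Free-end deflection of the primary structure under the applied loading (downward +):
  point load 117 at a = 5.25: Pa²(3L − a)/(6EI) = 14109/EI
Tip deflection under a unit load at B: L³/(3EI) = 385.9/EI.
Compatibility at B: δ_0 − R_B·δ_{BB} = 0, so R_B = 14109/385.9 = 36.56 kN.
Moment equilibrium about A: M_A = Σ(load moments about A) − R_B·L = 614.2 − 36.56×10.5 = 230.3 kN·m.

M_A = 230.3 kN·m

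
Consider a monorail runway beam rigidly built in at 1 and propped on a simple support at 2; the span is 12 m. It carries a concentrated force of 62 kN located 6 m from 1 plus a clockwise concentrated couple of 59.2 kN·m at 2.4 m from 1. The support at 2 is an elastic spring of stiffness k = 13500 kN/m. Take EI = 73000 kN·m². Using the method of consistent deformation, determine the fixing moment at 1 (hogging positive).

Remove the prop at 2; the released (primary) structure is a cantilever built in at 1.
Deflection at 2 on the released cantilever, summing each load's contribution:
  point load 62 at a = 6: Pa²(3L − a)/(6EI) = 11160/EI
  clockwise couple 59.2 at a = 2.4: M₀a(2L − a)/(2EI) = 1534/EI
  δ_0 = 12694/EI
Flexibility coefficient — unit upward force at 2: δ_{22} = L³/(3EI) = 576/EI.
With EI = 73000 kN·m²: δ_0 = 0.1739 m and δ_{22} = 0.00789 m/kN.
Compatibility — the spring shortens by R_2/k under the reaction it provides: δ_0 − R_2·δ_{22} = R_2/k. With 1/k = 0.000074 m/kN, R_2 = δ_0 / (δ_{22} + 1/k) = 0.1739 / (0.00789 + 0.000074) = 21.83 kN.
Moment equilibrium about 1: M_1 = Σ(load moments about 1) − R_2·L = 431.2 − 21.83×12 = 169.2 kN·m.

M_1 = 169.2 kN·m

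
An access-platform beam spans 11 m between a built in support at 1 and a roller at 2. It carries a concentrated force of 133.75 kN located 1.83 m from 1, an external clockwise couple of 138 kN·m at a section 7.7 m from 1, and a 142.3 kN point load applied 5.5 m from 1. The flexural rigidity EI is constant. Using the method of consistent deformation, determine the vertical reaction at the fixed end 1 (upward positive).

R_1 = 209.2 kN

Take the reaction at 2 as the redundant and release it; the primary structure is a cantilever fixed at 1.
Free-end deflection of the primary structure under the applied loading (downward +):
  point load 133.75 at a = 1.83: Pa²(3L − a)/(6EI) = 2327/EI
  clockwise couple 138 at a = 7.7: M₀a(2L − a)/(2EI) = 7598/EI
  point load 142.3 at a = 5.5: Pa²(3L − a)/(6EI) = 19729/EI
  δ_0 = 29654/EI
Tip deflection under a unit load at 2: L³/(3EI) = 443.7/EI.
Compatibility at 2: δ_0 − R_2·δ_{22} = 0, so R_2 = 29654/443.7 = 66.84 kN.
Vertical equilibrium: R_1 = ΣP − R_2 = 276.1 − 66.84 = 209.2 kN.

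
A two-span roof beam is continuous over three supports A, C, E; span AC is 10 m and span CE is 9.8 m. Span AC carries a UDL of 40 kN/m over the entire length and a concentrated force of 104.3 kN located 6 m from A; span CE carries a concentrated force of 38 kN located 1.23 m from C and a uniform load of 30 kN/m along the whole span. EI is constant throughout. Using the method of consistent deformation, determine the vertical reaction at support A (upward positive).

R_A = 186.6 kN

Take M_C as the redundant. Released structure: two simple spans AC and CE with a hinge at C.
Rotations at C on the released spans (each span's end-slope, ×1/EI):
  span AC: UDL 40: wL³/(24EI) = 1667/EI
  span AC: point load 104.3 at a = 6: Pab(L + a)/(6LEI) = 667.5/EI
  span CE: point load 38 at a = 1.23: Pab(L + b)/(6LEI) = 125.1/EI
  span CE: UDL 30: wL³/(24EI) = 1176/EI
  relative rotation θ_0 = (2334 + 1302)/EI = 3636/EI
A unit hogging moment at C produces rotation L₁/(3EI) + L₂/(3EI) = 6.6/EI.
Slope continuity at C: θ_0 = M_C·6.6/EI, so M_C = 3636/6.6 = 550.9 kN·m (hogging).
Span AC, ΣM about A with M_C applied at C: R_C^{AC}·10 = 2626 + 550.9, so R_C^{AC} = 317.7 kN and R_A = 504.3 − 317.7 = 186.6 kN.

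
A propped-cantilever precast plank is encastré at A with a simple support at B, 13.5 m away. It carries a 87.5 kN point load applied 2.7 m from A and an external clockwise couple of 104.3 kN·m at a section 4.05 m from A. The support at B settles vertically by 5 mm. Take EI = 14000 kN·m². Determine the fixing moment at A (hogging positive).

M_A = 195.8 kN·m

Take the reaction at B as the redundant and release it; the primary structure is a cantilever fixed at A.
Primary-structure tip deflection at B by superposition:
  point load 87.5 at a = 2.7: Pa²(3L − a)/(6EI) = 4019/EI
  clockwise couple 104.3 at a = 4.05: M₀a(2L − a)/(2EI) = 4847/EI
  δ_0 = 8866/EI
Tip deflection under a unit load at B: L³/(3EI) = 820.1/EI.
With EI = 14000 kN·m²: δ_0 = 0.63327 m and δ_{BB} = 0.05858 m/kN.
Compatibility — the beam at B must follow the support down by 0.005 m: δ_0 − R_B·δ_{BB} = 0.005, so R_B = (0.63327 − 0.005)/0.05858 = 10.72 kN.
Moment equilibrium about A: M_A = Σ(load moments about A) − R_B·L = 340.6 − 10.72×13.5 = 195.8 kN·m.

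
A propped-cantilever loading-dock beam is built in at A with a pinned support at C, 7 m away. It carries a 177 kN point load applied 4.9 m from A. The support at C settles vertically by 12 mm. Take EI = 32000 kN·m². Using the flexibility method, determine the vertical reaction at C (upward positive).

Choose R_C as the redundant. The primary structure is the cantilever fixed at A.
Deflection at C on the released cantilever, summing each load's contribution:
  point load 177 at a = 4.9: Pa²(3L − a)/(6EI) = 11404/EI
Tip deflection under a unit load at C: L³/(3EI) = 114.3/EI.
With EI = 32000 kN·m²: δ_0 = 0.35636 m and δ_{CC} = 0.003573 m/kN.
Compatibility — the beam at C must follow the support down by 0.012 m: δ_0 − R_C·δ_{CC} = 0.012, so R_C = (0.35636 − 0.012)/0.003573 = 96.38 kN.

R_C = 96.38 kN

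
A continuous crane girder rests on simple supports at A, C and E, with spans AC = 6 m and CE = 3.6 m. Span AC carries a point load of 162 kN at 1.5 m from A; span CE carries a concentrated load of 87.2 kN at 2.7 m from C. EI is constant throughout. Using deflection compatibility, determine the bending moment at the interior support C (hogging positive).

Take M_C as the redundant. Released structure: two simple spans AC and CE with a hinge at C.
End slopes at the hinge C, treating each span as simply supported:
  span AC: point load 162 at a = 1.5: Pab(L + a)/(6LEI) = 227.8/EI
  span CE: point load 87.2 at a = 2.7: Pab(L + b)/(6LEI) = 44.15/EI
  relative rotation θ_0 = (227.8 + 44.15)/EI = 272/EI
A unit hogging moment at C produces rotation L₁/(3EI) + L₂/(3EI) = 3.2/EI.
Slope continuity at C: θ_0 = M_C·3.2/EI, so M_C = 272/3.2 = 84.99 kN·m (hogging).

M_C = 84.99 kN·m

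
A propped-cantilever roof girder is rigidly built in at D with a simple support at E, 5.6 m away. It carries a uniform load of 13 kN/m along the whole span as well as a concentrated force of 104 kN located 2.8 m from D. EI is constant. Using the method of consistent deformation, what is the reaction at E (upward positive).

R_E = 59.8 kN

Remove the prop at E; the released (primary) structure is a cantilever built in at D.
Deflection at E on the released cantilever, summing each load's contribution:
  UDL 13: wL⁴/(8EI) = 1598/EI
  point load 104 at a = 2.8: Pa²(3L − a)/(6EI) = 1903/EI
  δ_0 = 3501/EI
Tip deflection under a unit load at E: L³/(3EI) = 58.54/EI.
The prop prevents deflection at E: R_E = δ_0/δ_{EE} = 3501/58.54 = 59.8 kN.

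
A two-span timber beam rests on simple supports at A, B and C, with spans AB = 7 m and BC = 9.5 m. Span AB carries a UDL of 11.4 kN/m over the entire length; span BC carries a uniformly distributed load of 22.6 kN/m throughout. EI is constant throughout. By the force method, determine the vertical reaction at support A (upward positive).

Release continuity at B by inserting a hinge; the redundant is the internal moment M_B. The primary structure is two simply-supported spans AB and BC.
Rotations at B on the released spans (each span's end-slope, ×1/EI):
  span AB: UDL 11.4: wL³/(24EI) = 162.9/EI
  span BC: UDL 22.6: wL³/(24EI) = 807.4/EI
  relative rotation θ_0 = (162.9 + 807.4)/EI = 970.3/EI
A unit hogging moment at B produces rotation L₁/(3EI) + L₂/(3EI) = 5.5/EI.
Slope continuity at B: θ_0 = M_B·5.5/EI, so M_B = 970.3/5.5 = 176.4 kN·m (hogging).
Span AB, ΣM about A with M_B applied at B: R_B^{AB}·7 = 279.3 + 176.4, so R_B^{AB} = 65.1 kN and R_A = 79.8 − 65.1 = 14.7 kN.

R_A = 14.7 kN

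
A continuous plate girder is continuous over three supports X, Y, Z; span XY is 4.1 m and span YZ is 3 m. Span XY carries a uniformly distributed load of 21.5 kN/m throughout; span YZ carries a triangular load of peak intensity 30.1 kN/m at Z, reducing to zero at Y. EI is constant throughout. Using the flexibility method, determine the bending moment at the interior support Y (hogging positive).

Take M_Y as the redundant. Released structure: two simple spans XY and YZ with a hinge at Y.
End slopes at the hinge Y, treating each span as simply supported:
  span XY: UDL 21.5: wL³/(24EI) = 61.74/EI
  span YZ: triangular load, peak 30.1: 7w₀L³/(360EI) = 15.8/EI
  relative rotation θ_0 = (61.74 + 15.8)/EI = 77.54/EI
A unit hogging moment at Y produces rotation L₁/(3EI) + L₂/(3EI) = 2.367/EI.
Compatibility: M_Y·(L₁+L₂)/(3EI) = θ_0, giving M_Y = 32.77 kN·m (hogging).

M_Y = 32.77 kN·m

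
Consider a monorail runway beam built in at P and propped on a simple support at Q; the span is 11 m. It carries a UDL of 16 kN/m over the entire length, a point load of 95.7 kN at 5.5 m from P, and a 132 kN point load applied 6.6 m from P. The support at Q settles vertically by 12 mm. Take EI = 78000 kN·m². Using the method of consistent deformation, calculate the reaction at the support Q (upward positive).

Take the reaction at Q as the redundant and release it; the primary structure is a cantilever fixed at P.
Primary-structure tip deflection at Q by superposition:
  UDL 16: wL⁴/(8EI) = 29282/EI
  point load 95.7 at a = 5.5: Pa²(3L − a)/(6EI) = 13268/EI
  point load 132 at a = 6.6: Pa²(3L − a)/(6EI) = 25300/EI
  δ_0 = 67850/EI
Flexibility coefficient — unit upward force at Q: δ_{QQ} = L³/(3EI) = 443.7/EI.
With EI = 78000 kN·m²: δ_0 = 0.86987 m and δ_{QQ} = 0.005688 m/kN.
Compatibility — the beam at Q must follow the support down by 0.012 m: δ_0 − R_Q·δ_{QQ} = 0.012, so R_Q = (0.86987 − 0.012)/0.005688 = 150.8 kN.

R_Q = 150.8 kN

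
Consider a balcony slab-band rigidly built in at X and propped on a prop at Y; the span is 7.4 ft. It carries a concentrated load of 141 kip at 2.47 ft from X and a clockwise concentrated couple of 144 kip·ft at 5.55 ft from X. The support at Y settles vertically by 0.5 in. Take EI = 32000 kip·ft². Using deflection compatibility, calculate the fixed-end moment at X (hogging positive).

Remove the prop at Y; the released (primary) structure is a cantilever built in at X.
Downward deflection at the released point Y due to the loads:
  point load 141 at a = 2.47: Pa²(3L − a)/(6EI) = 2829/EI
  clockwise couple 144 at a = 5.55: M₀a(2L − a)/(2EI) = 3696/EI
  δ_0 = 6525/EI
Tip deflection under a unit load at Y: L³/(3EI) = 135.1/EI.
With EI = 32000 kip·ft²: δ_0 = 0.20391 ft and δ_{YY} = 0.004221 ft/kip.
Compatibility — the beam at Y must follow the support down by 0.04167 ft: δ_0 − R_Y·δ_{YY} = 0.04167, so R_Y = (0.20391 − 0.04167)/0.004221 = 38.44 kip.
Moment equilibrium about X: M_X = Σ(load moments about X) − R_Y·L = 492.3 − 38.44×7.4 = 207.8 kip·ft.

M_X = 207.8 kip·ft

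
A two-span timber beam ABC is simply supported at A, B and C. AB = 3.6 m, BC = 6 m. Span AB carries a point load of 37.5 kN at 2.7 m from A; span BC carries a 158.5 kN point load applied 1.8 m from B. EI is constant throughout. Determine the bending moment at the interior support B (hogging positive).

M_B = 114.4 kN·m

Insert a hinge at B; M_B is the redundant, and each span becomes simply supported.
Rotations at B on the released spans (each span's end-slope, ×1/EI):
  span AB: point load 37.5 at a = 2.7: Pab(L + a)/(6LEI) = 26.58/EI
  span BC: point load 158.5 at a = 1.8: Pab(L + b)/(6LEI) = 339.5/EI
  relative rotation θ_0 = (26.58 + 339.5)/EI = 366.1/EI
A unit hogging moment at B produces rotation L₁/(3EI) + L₂/(3EI) = 3.2/EI.
Compatibility: M_B·(L₁+L₂)/(3EI) = θ_0, giving M_B = 114.4 kN·m (hogging).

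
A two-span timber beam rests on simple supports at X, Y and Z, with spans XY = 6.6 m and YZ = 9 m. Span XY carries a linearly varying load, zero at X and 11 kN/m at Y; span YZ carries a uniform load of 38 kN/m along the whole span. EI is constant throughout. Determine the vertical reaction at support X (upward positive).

Release continuity at Y by inserting a hinge; the redundant is the internal moment M_Y. The primary structure is two simply-supported spans XY and YZ.
End slopes at the hinge Y, treating each span as simply supported:
  span XY: triangular load, peak 11: w₀L³/(45EI) = 70.28/EI
  span YZ: UDL 38: wL³/(24EI) = 1154/EI
  relative rotation θ_0 = (70.28 + 1154)/EI = 1225/EI
A unit hogging moment at Y produces rotation L₁/(3EI) + L₂/(3EI) = 5.2/EI.
Compatibility: M_Y·(L₁+L₂)/(3EI) = θ_0, giving M_Y = 235.5 kN·m (hogging).
Span XY, ΣM about X with M_Y applied at Y: R_Y^{XY}·6.6 = 159.7 + 235.5, so R_Y^{XY} = 59.88 kN and R_X = 36.3 − 59.88 = -23.58 kN.

R_X = -23.58 kN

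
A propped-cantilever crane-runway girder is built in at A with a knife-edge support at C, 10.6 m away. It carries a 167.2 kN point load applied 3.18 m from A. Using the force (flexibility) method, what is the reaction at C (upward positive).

R_C = 20.31 kN

Take the reaction at C as the redundant and release it; the primary structure is a cantilever fixed at A.
Primary-structure tip deflection at C by superposition:
  point load 167.2 at a = 3.18: Pa²(3L − a)/(6EI) = 8065/EI
Tip deflection under a unit load at C: L³/(3EI) = 397/EI.
Compatibility at C: δ_0 − R_C·δ_{CC} = 0, so R_C = 8065/397 = 20.31 kN.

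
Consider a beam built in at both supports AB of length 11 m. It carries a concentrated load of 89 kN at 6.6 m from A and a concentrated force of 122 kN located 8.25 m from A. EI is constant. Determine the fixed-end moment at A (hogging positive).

M_A = 156.9 kN·m

Take the two fixed-end moments M_A, M_B as redundants; the released structure is the simple span AB.
End rotations of the released simple span under the applied load (×1/EI):
  at A: point load 89 at a = 6.6: Pab(L + b)/(6LEI) = 603.1/EI
  at B: point load 89 at a = 6.6: Pab(L + a)/(6LEI) = 689.2/EI
  at A: point load 122 at a = 8.25: Pab(L + b)/(6LEI) = 576.6/EI
  at B: point load 122 at a = 8.25: Pab(L + a)/(6LEI) = 807.3/EI
  θ_A0 = 1180/EI,  θ_B0 = 1497/EI
Flexibility coefficients: a unit moment at one end gives L/(3EI) there and L/(6EI) at the far end, so f₁₁ = f₂₂ = 3.667/EI and f₁₂ = f₂₁ = 1.833/EI.
Compatibility — zero rotation at each built-in end:
  3.667 M_A + 1.833 M_B = 1180
  1.833 M_A + 3.667 M_B = 1497
Solving the pair gives M_A = 156.9 kN·m and M_B = 329.7 kN·m (hogging).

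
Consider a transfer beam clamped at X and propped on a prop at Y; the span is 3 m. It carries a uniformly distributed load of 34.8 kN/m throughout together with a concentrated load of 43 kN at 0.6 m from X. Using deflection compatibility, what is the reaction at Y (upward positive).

Remove the prop at Y; the released (primary) structure is a cantilever built in at X.
Deflection at Y on the released cantilever, summing each load's contribution:
  UDL 34.8: wL⁴/(8EI) = 352.4/EI
  point load 43 at a = 0.6: Pa²(3L − a)/(6EI) = 21.67/EI
  δ_0 = 374/EI
Flexibility coefficient — unit upward force at Y: δ_{YY} = L³/(3EI) = 9/EI.
The prop prevents deflection at Y: R_Y = δ_0/δ_{YY} = 374/9 = 41.56 kN.

R_Y = 41.56 kN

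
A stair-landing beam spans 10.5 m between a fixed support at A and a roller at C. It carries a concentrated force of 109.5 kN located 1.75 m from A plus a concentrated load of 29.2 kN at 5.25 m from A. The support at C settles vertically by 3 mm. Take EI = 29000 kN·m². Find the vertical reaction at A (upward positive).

Take the reaction at C as the redundant and release it; the primary structure is a cantilever fixed at A.
Primary-structure tip deflection at C by superposition:
  point load 109.5 at a = 1.75: Pa²(3L − a)/(6EI) = 1663/EI
  point load 29.2 at a = 5.25: Pa²(3L − a)/(6EI) = 3521/EI
  δ_0 = 5184/EI
Flexibility coefficient — unit upward force at C: δ_{CC} = L³/(3EI) = 385.9/EI.
With EI = 29000 kN·m²: δ_0 = 0.17875 m and δ_{CC} = 0.013306 m/kN.
Compatibility — the beam at C must follow the support down by 0.003 m: δ_0 − R_C·δ_{CC} = 0.003, so R_C = (0.17875 − 0.003)/0.013306 = 13.21 kN.
Vertical equilibrium: R_A = ΣP − R_C = 138.7 − 13.21 = 125.5 kN.

R_A = 125.5 kN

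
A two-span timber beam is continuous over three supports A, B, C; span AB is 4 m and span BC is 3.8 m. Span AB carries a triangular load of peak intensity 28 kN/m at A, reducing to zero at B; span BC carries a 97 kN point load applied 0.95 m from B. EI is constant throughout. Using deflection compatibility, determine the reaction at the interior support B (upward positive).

Insert a hinge at B; M_B is the redundant, and each span becomes simply supported.
End slopes at the hinge B, treating each span as simply supported:
  span AB: triangular load, peak 28: 7w₀L³/(360EI) = 34.84/EI
  span BC: point load 97 at a = 0.95: Pab(L + b)/(6LEI) = 76.6/EI
  relative rotation θ_0 = (34.84 + 76.6)/EI = 111.4/EI
A unit hogging moment at B produces rotation L₁/(3EI) + L₂/(3EI) = 2.6/EI.
Slope continuity at B: θ_0 = M_B·2.6/EI, so M_B = 111.4/2.6 = 42.86 kN·m (hogging).
Span AB, ΣM about A with M_B applied at B: R_B^{AB}·4 = 74.67 + 42.86, so R_B^{AB} = 29.38 kN and R_A = 56 − 29.38 = 26.62 kN.
Span BC, ΣM about C: R_B^{BC}·3.8 = 276.4 + 42.86, so R_B^{BC} = 84.03 kN and R_C = 97 − 84.03 = 12.97 kN.
R_B = 29.38 + 84.03 = 113.4 kN.

R_B = 113.4 kN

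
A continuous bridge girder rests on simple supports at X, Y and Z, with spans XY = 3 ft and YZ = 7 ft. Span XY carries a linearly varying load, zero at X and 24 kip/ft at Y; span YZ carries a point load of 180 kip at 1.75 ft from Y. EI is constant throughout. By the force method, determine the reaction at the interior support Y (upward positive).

R_Y = 230 kip

Take M_Y as the redundant. Released structure: two simple spans XY and YZ with a hinge at Y.
End slopes at the hinge Y, treating each span as simply supported:
  span XY: triangular load, peak 24: w₀L³/(45EI) = 14.4/EI
  span YZ: point load 180 at a = 1.75: Pab(L + b)/(6LEI) = 482.3/EI
  relative rotation θ_0 = (14.4 + 482.3)/EI = 496.7/EI
A unit hogging moment at Y produces rotation L₁/(3EI) + L₂/(3EI) = 3.333/EI.
Slope continuity at Y: θ_0 = M_Y·3.333/EI, so M_Y = 496.7/3.333 = 149 kip·ft (hogging).
Span XY, ΣM about X with M_Y applied at Y: R_Y^{XY}·3 = 72 + 149, so R_Y^{XY} = 73.67 kip and R_X = 36 − 73.67 = -37.67 kip.
Span YZ, ΣM about Z: R_Y^{YZ}·7 = 945 + 149, so R_Y^{YZ} = 156.3 kip and R_Z = 180 − 156.3 = 23.71 kip.
R_Y = 73.67 + 156.3 = 230 kip.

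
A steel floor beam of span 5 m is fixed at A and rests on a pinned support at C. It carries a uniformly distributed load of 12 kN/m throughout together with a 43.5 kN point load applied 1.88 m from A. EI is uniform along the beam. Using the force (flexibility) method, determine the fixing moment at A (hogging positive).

Release the roller at C. Primary structure: cantilever fixed at A.
Deflection at C on the released cantilever, summing each load's contribution:
  UDL 12: wL⁴/(8EI) = 937.5/EI
  point load 43.5 at a = 1.88: Pa²(3L − a)/(6EI) = 336.2/EI
  δ_0 = 1274/EI
Flexibility coefficient — unit upward force at C: δ_{CC} = L³/(3EI) = 41.67/EI.
Compatibility at C: δ_0 − R_C·δ_{CC} = 0, so R_C = 1274/41.67 = 30.57 kN.
Moment equilibrium about A: M_A = Σ(load moments about A) − R_C·L = 231.8 − 30.57×5 = 78.94 kN·m.

M_A = 78.94 kN·m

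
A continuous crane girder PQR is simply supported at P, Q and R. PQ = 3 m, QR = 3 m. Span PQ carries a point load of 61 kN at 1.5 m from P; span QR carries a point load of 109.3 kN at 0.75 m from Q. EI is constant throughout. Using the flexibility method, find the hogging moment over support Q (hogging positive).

M_Q = 44.05 kN·m

Release continuity at Q by inserting a hinge; the redundant is the internal moment M_Q. The primary structure is two simply-supported spans PQ and QR.
Discontinuity in slope at Q on the released structure — sum the simple-span end rotations:
  span PQ: point load 61 at a = 1.5: Pab(L + a)/(6LEI) = 34.31/EI
  span QR: point load 109.3 at a = 0.75: Pab(L + b)/(6LEI) = 53.8/EI
  relative rotation θ_0 = (34.31 + 53.8)/EI = 88.11/EI
A unit hogging moment at Q produces rotation L₁/(3EI) + L₂/(3EI) = 2/EI.
Slope continuity at Q: θ_0 = M_Q·2/EI, so M_Q = 88.11/2 = 44.05 kN·m (hogging).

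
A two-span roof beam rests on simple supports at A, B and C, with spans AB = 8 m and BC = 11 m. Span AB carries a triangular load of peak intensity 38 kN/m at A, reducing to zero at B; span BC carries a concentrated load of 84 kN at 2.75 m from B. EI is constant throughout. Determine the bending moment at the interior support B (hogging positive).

M_B = 147.5 kN·m

Take M_B as the redundant. Released structure: two simple spans AB and BC with a hinge at B.
Discontinuity in slope at B on the released structure — sum the simple-span end rotations:
  span AB: triangular load, peak 38: 7w₀L³/(360EI) = 378.3/EI
  span BC: point load 84 at a = 2.75: Pab(L + b)/(6LEI) = 555.8/EI
  relative rotation θ_0 = (378.3 + 555.8)/EI = 934.2/EI
A unit hogging moment at B produces rotation L₁/(3EI) + L₂/(3EI) = 6.333/EI.
Compatibility: M_B·(L₁+L₂)/(3EI) = θ_0, giving M_B = 147.5 kN·m (hogging).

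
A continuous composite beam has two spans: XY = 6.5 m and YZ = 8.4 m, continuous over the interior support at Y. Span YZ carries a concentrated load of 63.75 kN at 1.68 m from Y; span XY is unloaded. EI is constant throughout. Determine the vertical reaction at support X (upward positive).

R_X = -6.688 kN

Take M_Y as the redundant. Released structure: two simple spans XY and YZ with a hinge at Y.
Rotations at Y on the released spans (each span's end-slope, ×1/EI):
  span YZ: point load 63.75 at a = 1.68: Pab(L + b)/(6LEI) = 215.9/EI
  relative rotation θ_0 = (0 + 215.9)/EI = 215.9/EI
A unit hogging moment at Y produces rotation L₁/(3EI) + L₂/(3EI) = 4.967/EI.
Compatibility: M_Y·(L₁+L₂)/(3EI) = θ_0, giving M_Y = 43.47 kN·m (hogging).
Span XY, ΣM about X with M_Y applied at Y: R_Y^{XY}·6.5 = 0 + 43.47, so R_Y^{XY} = 6.688 kN and R_X = 0 − 6.688 = -6.688 kN.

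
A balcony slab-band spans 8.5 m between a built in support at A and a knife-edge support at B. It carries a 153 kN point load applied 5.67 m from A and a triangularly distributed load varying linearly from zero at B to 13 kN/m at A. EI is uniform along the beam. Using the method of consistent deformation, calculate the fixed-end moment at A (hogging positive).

M_A = 255.1 kN·m

Choose R_B as the redundant. The primary structure is the cantilever fixed at A.
Primary-structure tip deflection at B by superposition:
  point load 153 at a = 5.67: Pa²(3L − a)/(6EI) = 16257/EI
  triangular load, peak 13 at the fixed end: w₀L⁴/(30EI) = 2262/EI
  δ_0 = 18519/EI
Flexibility coefficient — unit upward force at B: δ_{BB} = L³/(3EI) = 204.7/EI.
The prop prevents deflection at B: R_B = δ_0/δ_{BB} = 18519/204.7 = 90.46 kN.
Moment equilibrium about A: M_A = Σ(load moments about A) − R_B·L = 1024 − 90.46×8.5 = 255.1 kN·m.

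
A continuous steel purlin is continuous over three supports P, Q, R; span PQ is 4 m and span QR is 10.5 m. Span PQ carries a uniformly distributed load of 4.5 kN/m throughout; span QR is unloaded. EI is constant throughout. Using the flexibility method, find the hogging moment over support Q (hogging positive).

M_Q = 2.483 kN·m

Take M_Q as the redundant. Released structure: two simple spans PQ and QR with a hinge at Q.
End slopes at the hinge Q, treating each span as simply supported:
  span PQ: UDL 4.5: wL³/(24EI) = 12/EI
  relative rotation θ_0 = (12 + 0)/EI = 12/EI
A unit hogging moment at Q produces rotation L₁/(3EI) + L₂/(3EI) = 4.833/EI.
Compatibility: M_Q·(L₁+L₂)/(3EI) = θ_0, giving M_Q = 2.483 kN·m (hogging).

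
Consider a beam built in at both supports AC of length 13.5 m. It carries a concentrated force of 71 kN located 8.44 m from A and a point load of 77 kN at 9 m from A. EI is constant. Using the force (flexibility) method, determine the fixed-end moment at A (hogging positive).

M_A = 161.2 kN·m

Release both end moments; the primary structure is a simply-supported span AC with redundants M_A and M_C.
End rotations of the released simple span under the applied load (×1/EI):
  at A: point load 71 at a = 8.44: Pab(L + b)/(6LEI) = 694.8/EI
  at C: point load 71 at a = 8.44: Pab(L + a)/(6LEI) = 821.3/EI
  at A: point load 77 at a = 9: Pab(L + b)/(6LEI) = 693/EI
  at C: point load 77 at a = 9: Pab(L + a)/(6LEI) = 866.2/EI
  θ_A0 = 1388/EI,  θ_C0 = 1688/EI
Flexibility coefficients: a unit moment at one end gives L/(3EI) there and L/(6EI) at the far end, so f₁₁ = f₂₂ = 4.5/EI and f₁₂ = f₂₁ = 2.25/EI.
Compatibility — zero rotation at each built-in end:
  4.5 M_A + 2.25 M_C = 1388
  2.25 M_A + 4.5 M_C = 1688
Solving the pair gives M_A = 161.2 kN·m and M_C = 294.4 kN·m (hogging).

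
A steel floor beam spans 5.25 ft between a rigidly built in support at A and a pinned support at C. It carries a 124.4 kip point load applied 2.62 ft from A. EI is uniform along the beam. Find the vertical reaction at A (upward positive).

R_A = 85.66 kip

Choose R_C as the redundant. The primary structure is the cantilever fixed at A.
Free-end deflection of the primary structure under the applied loading (downward +):
  point load 124.4 at a = 2.62: Pa²(3L − a)/(6EI) = 1869/EI
Tip deflection under a unit load at C: L³/(3EI) = 48.23/EI.
Compatibility at C: δ_0 − R_C·δ_{CC} = 0, so R_C = 1869/48.23 = 38.74 kip.
Vertical equilibrium: R_A = ΣP − R_C = 124.4 − 38.74 = 85.66 kip.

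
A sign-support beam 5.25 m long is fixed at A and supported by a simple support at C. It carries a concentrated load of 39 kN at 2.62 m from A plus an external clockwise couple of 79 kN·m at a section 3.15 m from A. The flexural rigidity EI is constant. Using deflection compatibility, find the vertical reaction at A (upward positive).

Release the roller at C. Primary structure: cantilever fixed at A.
Downward deflection at the released point C due to the loads:
  point load 39 at a = 2.62: Pa²(3L − a)/(6EI) = 585.8/EI
  clockwise couple 79 at a = 3.15: M₀a(2L − a)/(2EI) = 914.5/EI
  δ_0 = 1500/EI
Flexibility coefficient — unit upward force at C: δ_{CC} = L³/(3EI) = 48.23/EI.
The prop prevents deflection at C: R_C = δ_0/δ_{CC} = 1500/48.23 = 31.11 kN.
Vertical equilibrium: R_A = ΣP − R_C = 39 − 31.11 = 7.894 kN.

R_A = 7.894 kN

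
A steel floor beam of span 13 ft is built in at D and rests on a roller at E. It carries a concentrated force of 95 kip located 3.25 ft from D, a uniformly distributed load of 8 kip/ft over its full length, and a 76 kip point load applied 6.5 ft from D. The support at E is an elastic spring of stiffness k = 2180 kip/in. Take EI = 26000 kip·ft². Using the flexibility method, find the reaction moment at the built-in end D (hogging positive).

M_D = 558.1 kip·ft

Remove the prop at E; the released (primary) structure is a cantilever built in at D.
Deflection at E on the released cantilever, summing each load's contribution:
  point load 95 at a = 3.25: Pa²(3L − a)/(6EI) = 5979/EI
  UDL 8: wL⁴/(8EI) = 28561/EI
  point load 76 at a = 6.5: Pa²(3L − a)/(6EI) = 17393/EI
  δ_0 = 51933/EI
Tip deflection under a unit load at E: L³/(3EI) = 732.3/EI.
With EI = 26000 kip·ft²: δ_0 = 1.9974 ft and δ_{EE} = 0.028167 ft/kip.
Compatibility — the spring shortens by R_E/k under the reaction it provides: δ_0 − R_E·δ_{EE} = R_E/k. With 1/k = 1/(2180×12) ft/kip = 0.000038 ft/kip, R_E = δ_0 / (δ_{EE} + 1/k) = 1.9974 / (0.028167 + 0.000038) = 70.82 kip.
Moment equilibrium about D: M_D = Σ(load moments about D) − R_E·L = 1479 − 70.82×13 = 558.1 kip·ft.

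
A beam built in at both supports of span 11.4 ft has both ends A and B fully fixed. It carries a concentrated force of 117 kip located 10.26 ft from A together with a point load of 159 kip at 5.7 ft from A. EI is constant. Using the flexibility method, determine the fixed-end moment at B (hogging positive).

M_B = 334.6 kip·ft

Release both end moments; the primary structure is a simply-supported span AB with redundants M_A and M_B.
Simple-span end rotations at A and B under the given loads:
  at A: point load 117 at a = 10.26: Pab(L + b)/(6LEI) = 250.9/EI
  at B: point load 117 at a = 10.26: Pab(L + a)/(6LEI) = 433.4/EI
  at A: point load 159 at a = 5.7: Pab(L + b)/(6LEI) = 1291/EI
  at B: point load 159 at a = 5.7: Pab(L + a)/(6LEI) = 1291/EI
  θ_A0 = 1542/EI,  θ_B0 = 1725/EI
Flexibility coefficients: a unit moment at one end gives L/(3EI) there and L/(6EI) at the far end, so f₁₁ = f₂₂ = 3.8/EI and f₁₂ = f₂₁ = 1.9/EI.
Compatibility — zero rotation at each built-in end:
  3.8 M_A + 1.9 M_B = 1542
  1.9 M_A + 3.8 M_B = 1725
Solving the pair gives M_A = 238.6 kip·ft and M_B = 334.6 kip·ft (hogging).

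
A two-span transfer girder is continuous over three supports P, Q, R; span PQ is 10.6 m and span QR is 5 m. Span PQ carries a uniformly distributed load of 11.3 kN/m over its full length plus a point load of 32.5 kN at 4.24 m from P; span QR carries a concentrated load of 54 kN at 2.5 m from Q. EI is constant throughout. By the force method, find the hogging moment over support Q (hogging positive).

M_Q = 163.4 kN·m

Release continuity at Q by inserting a hinge; the redundant is the internal moment M_Q. The primary structure is two simply-supported spans PQ and QR.
Rotations at Q on the released spans (each span's end-slope, ×1/EI):
  span PQ: UDL 11.3: wL³/(24EI) = 560.8/EI
  span PQ: point load 32.5 at a = 4.24: Pab(L + a)/(6LEI) = 204.5/EI
  span QR: point load 54 at a = 2.5: Pab(L + b)/(6LEI) = 84.38/EI
  relative rotation θ_0 = (765.3 + 84.38)/EI = 849.6/EI
A unit hogging moment at Q produces rotation L₁/(3EI) + L₂/(3EI) = 5.2/EI.
Compatibility: M_Q·(L₁+L₂)/(3EI) = θ_0, giving M_Q = 163.4 kN·m (hogging).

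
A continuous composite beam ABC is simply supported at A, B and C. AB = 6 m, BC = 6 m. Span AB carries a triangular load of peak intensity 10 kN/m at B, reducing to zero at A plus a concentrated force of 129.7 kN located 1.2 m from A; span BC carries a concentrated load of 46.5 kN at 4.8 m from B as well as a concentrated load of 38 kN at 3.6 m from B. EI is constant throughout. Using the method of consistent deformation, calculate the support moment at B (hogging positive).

Take M_B as the redundant. Released structure: two simple spans AB and BC with a hinge at B.
Discontinuity in slope at B on the released structure — sum the simple-span end rotations:
  span AB: triangular load, peak 10: w₀L³/(45EI) = 48/EI
  span AB: point load 129.7 at a = 1.2: Pab(L + a)/(6LEI) = 149.4/EI
  span BC: point load 46.5 at a = 4.8: Pab(L + b)/(6LEI) = 53.57/EI
  span BC: point load 38 at a = 3.6: Pab(L + b)/(6LEI) = 76.61/EI
  relative rotation θ_0 = (197.4 + 130.2)/EI = 327.6/EI
A unit hogging moment at B produces rotation L₁/(3EI) + L₂/(3EI) = 4/EI.
Compatibility: M_B·(L₁+L₂)/(3EI) = θ_0, giving M_B = 81.9 kN·m (hogging).

M_B = 81.9 kN·m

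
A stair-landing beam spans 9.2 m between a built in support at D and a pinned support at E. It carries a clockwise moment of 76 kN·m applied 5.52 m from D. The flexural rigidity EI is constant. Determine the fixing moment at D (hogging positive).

M_D = -19.76 kN·m

Release the roller at E. Primary structure: cantilever fixed at D.
Free-end deflection of the primary structure under the applied loading (downward +):
  clockwise couple 76 at a = 5.52: M₀a(2L − a)/(2EI) = 2702/EI
Tip deflection under a unit load at E: L³/(3EI) = 259.6/EI.
Compatibility at E: δ_0 − R_E·δ_{EE} = 0, so R_E = 2702/259.6 = 10.41 kN.
Moment equilibrium about D: M_D = Σ(load moments about D) − R_E·L = 76 − 10.41×9.2 = -19.76 kN·m.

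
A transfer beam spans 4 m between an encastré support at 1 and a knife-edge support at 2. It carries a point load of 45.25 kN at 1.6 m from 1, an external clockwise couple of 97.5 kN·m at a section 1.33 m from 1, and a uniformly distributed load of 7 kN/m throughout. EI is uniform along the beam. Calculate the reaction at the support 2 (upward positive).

R_2 = 40.18 kN

Choose R_2 as the redundant. The primary structure is the cantilever fixed at 1.
Free-end deflection of the primary structure under the applied loading (downward +):
  point load 45.25 at a = 1.6: Pa²(3L − a)/(6EI) = 200.8/EI
  clockwise couple 97.5 at a = 1.33: M₀a(2L − a)/(2EI) = 432.5/EI
  UDL 7: wL⁴/(8EI) = 224/EI
  δ_0 = 857.3/EI
Tip deflection under a unit load at 2: L³/(3EI) = 21.33/EI.
Compatibility at 2: δ_0 − R_2·δ_{22} = 0, so R_2 = 857.3/21.33 = 40.18 kN.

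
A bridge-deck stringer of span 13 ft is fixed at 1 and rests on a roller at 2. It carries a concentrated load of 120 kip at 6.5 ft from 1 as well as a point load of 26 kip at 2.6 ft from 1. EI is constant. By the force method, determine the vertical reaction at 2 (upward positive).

R_2 = 38.96 kip

Remove the prop at 2; the released (primary) structure is a cantilever built in at 1.
Deflection at 2 on the released cantilever, summing each load's contribution:
  point load 120 at a = 6.5: Pa²(3L − a)/(6EI) = 27462/EI
  point load 26 at a = 2.6: Pa²(3L − a)/(6EI) = 1066/EI
  δ_0 = 28529/EI
Flexibility coefficient — unit upward force at 2: δ_{22} = L³/(3EI) = 732.3/EI.
The prop prevents deflection at 2: R_2 = δ_0/δ_{22} = 28529/732.3 = 38.96 kip.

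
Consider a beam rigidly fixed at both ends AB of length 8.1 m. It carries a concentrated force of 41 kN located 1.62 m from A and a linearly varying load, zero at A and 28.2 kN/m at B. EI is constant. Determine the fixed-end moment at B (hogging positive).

Release both end moments; the primary structure is a simply-supported span AB with redundants M_A and M_B.
On the primary (simply-supported) span, the end slopes from the loading are:
  at A: point load 41 at a = 1.62: Pab(L + b)/(6LEI) = 129.1/EI
  at B: point load 41 at a = 1.62: Pab(L + a)/(6LEI) = 86.08/EI
  at A: triangular load, peak 28.2: 7w₀L³/(360EI) = 291.4/EI
  at B: triangular load, peak 28.2: w₀L³/(45EI) = 333/EI
  θ_A0 = 420.5/EI,  θ_B0 = 419.1/EI
Flexibility coefficients: a unit moment at one end gives L/(3EI) there and L/(6EI) at the far end, so f₁₁ = f₂₂ = 2.7/EI and f₁₂ = f₂₁ = 1.35/EI.
Compatibility — zero rotation at each built-in end:
  2.7 M_A + 1.35 M_B = 420.5
  1.35 M_A + 2.7 M_B = 419.1
Solving the pair gives M_A = 104.2 kN·m and M_B = 103.1 kN·m (hogging).

M_B = 103.1 kN·m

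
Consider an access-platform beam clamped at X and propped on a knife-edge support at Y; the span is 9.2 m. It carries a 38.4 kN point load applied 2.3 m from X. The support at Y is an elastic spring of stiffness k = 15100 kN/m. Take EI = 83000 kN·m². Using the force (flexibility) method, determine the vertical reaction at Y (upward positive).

Take the reaction at Y as the redundant and release it; the primary structure is a cantilever fixed at X.
Deflection at Y on the released cantilever, summing each load's contribution:
  point load 38.4 at a = 2.3: Pa²(3L − a)/(6EI) = 856.6/EI
Tip deflection under a unit load at Y: L³/(3EI) = 259.6/EI.
With EI = 83000 kN·m²: δ_0 = 0.01032 m and δ_{YY} = 0.003127 m/kN.
Compatibility — the spring shortens by R_Y/k under the reaction it provides: δ_0 − R_Y·δ_{YY} = R_Y/k. With 1/k = 0.000066 m/kN, R_Y = δ_0 / (δ_{YY} + 1/k) = 0.01032 / (0.003127 + 0.000066) = 3.232 kN.

R_Y = 3.232 kN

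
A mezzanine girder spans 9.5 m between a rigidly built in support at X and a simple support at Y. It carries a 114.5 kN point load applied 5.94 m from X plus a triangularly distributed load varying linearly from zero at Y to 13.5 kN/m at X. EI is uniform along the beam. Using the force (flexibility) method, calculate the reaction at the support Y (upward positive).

Remove the prop at Y; the released (primary) structure is a cantilever built in at X.
Free-end deflection of the primary structure under the applied loading (downward +):
  point load 114.5 at a = 5.94: Pa²(3L − a)/(6EI) = 15190/EI
  triangular load, peak 13.5 at the fixed end: w₀L⁴/(30EI) = 3665/EI
  δ_0 = 18856/EI
Tip deflection under a unit load at Y: L³/(3EI) = 285.8/EI.
The prop prevents deflection at Y: R_Y = δ_0/δ_{YY} = 18856/285.8 = 65.98 kN.

R_Y = 65.98 kN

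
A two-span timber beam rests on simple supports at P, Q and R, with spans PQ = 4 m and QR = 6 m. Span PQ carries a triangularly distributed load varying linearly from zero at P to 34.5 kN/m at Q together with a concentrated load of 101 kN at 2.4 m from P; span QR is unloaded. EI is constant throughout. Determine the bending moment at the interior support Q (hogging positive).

Insert a hinge at Q; M_Q is the redundant, and each span becomes simply supported.
End slopes at the hinge Q, treating each span as simply supported:
  span PQ: triangular load, peak 34.5: w₀L³/(45EI) = 49.07/EI
  span PQ: point load 101 at a = 2.4: Pab(L + a)/(6LEI) = 103.4/EI
  relative rotation θ_0 = (152.5 + 0)/EI = 152.5/EI
A unit hogging moment at Q produces rotation L₁/(3EI) + L₂/(3EI) = 3.333/EI.
Compatibility: M_Q·(L₁+L₂)/(3EI) = θ_0, giving M_Q = 45.75 kN·m (hogging).

M_Q = 45.75 kN·m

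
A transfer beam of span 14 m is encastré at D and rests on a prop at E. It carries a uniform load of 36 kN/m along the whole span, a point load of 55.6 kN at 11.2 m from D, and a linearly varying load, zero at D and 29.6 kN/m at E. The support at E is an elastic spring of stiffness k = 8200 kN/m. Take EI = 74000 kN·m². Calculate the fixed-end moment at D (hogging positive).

M_D = 1342 kN·m

Choose R_E as the redundant. The primary structure is the cantilever fixed at D.
Deflection at E on the released cantilever, summing each load's contribution:
  UDL 36: wL⁴/(8EI) = 172872/EI
  point load 55.6 at a = 11.2: Pa²(3L − a)/(6EI) = 35802/EI
  triangular load, peak 29.6 at the free end: 11w₀L⁴/(120EI) = 104235/EI
  δ_0 = 312910/EI
Tip deflection under a unit load at E: L³/(3EI) = 914.7/EI.
With EI = 74000 kN·m²: δ_0 = 4.2285 m and δ_{EE} = 0.01236 m/kN.
Compatibility — the spring shortens by R_E/k under the reaction it provides: δ_0 − R_E·δ_{EE} = R_E/k. With 1/k = 0.000122 m/kN, R_E = δ_0 / (δ_{EE} + 1/k) = 4.2285 / (0.01236 + 0.000122) = 338.8 kN.
Moment equilibrium about D: M_D = Σ(load moments about D) − R_E·L = 6085 − 338.8×14 = 1342 kN·m.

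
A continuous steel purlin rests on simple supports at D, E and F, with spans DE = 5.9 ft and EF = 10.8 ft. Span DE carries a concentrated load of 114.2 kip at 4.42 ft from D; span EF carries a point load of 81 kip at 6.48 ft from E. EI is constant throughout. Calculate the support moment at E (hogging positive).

Insert a hinge at E; M_E is the redundant, and each span becomes simply supported.
End slopes at the hinge E, treating each span as simply supported:
  span DE: point load 114.2 at a = 4.42: Pab(L + a)/(6LEI) = 217.8/EI
  span EF: point load 81 at a = 6.48: Pab(L + b)/(6LEI) = 529.1/EI
  relative rotation θ_0 = (217.8 + 529.1)/EI = 746.9/EI
A unit hogging moment at E produces rotation L₁/(3EI) + L₂/(3EI) = 5.567/EI.
Slope continuity at E: θ_0 = M_E·5.567/EI, so M_E = 746.9/5.567 = 134.2 kip·ft (hogging).

M_E = 134.2 kip·ft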